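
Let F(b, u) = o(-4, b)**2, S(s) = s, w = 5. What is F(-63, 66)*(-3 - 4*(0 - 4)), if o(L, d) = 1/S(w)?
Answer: 13/25 ≈ 0.52000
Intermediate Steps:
o(L, d) = 1/5
F(b, u) = 1/25 (F(b, u) = (1/5)**2 = 1/25)
F(-63, 66)*(-3 - 4*(0 - 4)) = (-3 - 4*(0 - 4))/25 = (-3 - 4*(-4))/25 = (-3 + 16)/25 = (1/25)*13 = 13/25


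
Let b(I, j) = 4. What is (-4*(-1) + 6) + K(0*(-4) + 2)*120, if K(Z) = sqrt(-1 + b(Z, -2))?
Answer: 10 + 120*sqrt(3) ≈ 217.85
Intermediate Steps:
K(Z) = sqrt(3) (K(Z) = sqrt(-1 + 4) = sqrt(3))
(-4*(-1) + 6) + K(0*(-4) + 2)*120 = (-4*(-1) + 6) + sqrt(3)*120 = (4 + 6) + 120*sqrt(3) = 10 + 120*sqrt(3)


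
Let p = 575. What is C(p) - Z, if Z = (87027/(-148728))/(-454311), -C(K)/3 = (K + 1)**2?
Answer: -22417695043809617/22522922136 ≈ -9.9533e+5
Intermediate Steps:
C(K) = -3*(1 + K)**2 (C(K) = -3*(K + 1)**2 = -3*(1 + K)**2)
Z = 29009/22522922136 (Z = (87027*(-1/148728))*(-1/454311) = -29009/49576*(-1/454311) = 29009/22522922136 ≈ 1.2880e-6)
C(p) - Z = -3*(1 + 575)**2 - 1*29009/22522922136 = -3*576**2 - 29009/22522922136 = -3*331776 - 29009/22522922136 = -995328 - 29009/22522922136 = -22417695043809617/22522922136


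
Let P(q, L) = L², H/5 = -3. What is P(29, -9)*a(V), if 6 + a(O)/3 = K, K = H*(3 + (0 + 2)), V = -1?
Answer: -19683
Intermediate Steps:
H = -15 (H = 5*(-3) = -15)
K = -75 (K = -15*(3 + (0 + 2)) = -15*(3 + 2) = -15*5 = -75)
a(O) = -243 (a(O) = -18 + 3*(-75) = -18 - 225 = -243)
P(29, -9)*a(V) = (-9)²*(-243) = 81*(-243) = -19683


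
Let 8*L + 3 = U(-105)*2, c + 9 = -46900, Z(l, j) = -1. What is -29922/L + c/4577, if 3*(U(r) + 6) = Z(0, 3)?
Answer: 3284667133/215119 ≈ 15269.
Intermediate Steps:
c = -46909 (c = -9 - 46900 = -46909)
U(r) = -19/3 (U(r) = -6 + (⅓)*(-1) = -6 - ⅓ = -19/3)
L = -47/24 (L = -3/8 + (-19/3*2)/8 = -3/8 + (⅛)*(-38/3) = -3/8 - 19/12 = -47/24 ≈ -1.9583)
-29922/L + c/4577 = -29922/(-47/24) - 46909/4577 = -29922*(-24/47) - 46909*1/4577 = 718128/47 - 46909/4577 = 3284667133/215119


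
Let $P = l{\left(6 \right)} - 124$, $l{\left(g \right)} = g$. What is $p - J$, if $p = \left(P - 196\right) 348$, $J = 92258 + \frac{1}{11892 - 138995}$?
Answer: $- \frac{25615067589}{127103} \approx -2.0153 \cdot 10^{5}$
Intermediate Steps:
$P = -118$ ($P = 6 - 124 = -118$)
$J = \frac{11726268573}{127103}$ ($J = 92258 + \frac{1}{-127103} = 92258 - \frac{1}{127103} = \frac{11726268573}{127103} \approx 92258.0$)
$p = -109272$ ($p = \left(-118 - 196\right) 348 = \left(-314\right) 348 = -109272$)
$p - J = -109272 - \frac{11726268573}{127103} = - \frac{25615067589}{127103}$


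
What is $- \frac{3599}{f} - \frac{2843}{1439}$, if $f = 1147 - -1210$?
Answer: $- \frac{11879912}{3391723} \approx -3.5026$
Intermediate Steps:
$f = 2357$ ($f = 1147 + 1210 = 2357$)
$- \frac{3599}{f} - \frac{2843}{1439} = - \frac{3599}{2357} - \frac{2843}{1439} = - \frac{11879912}{3391723}$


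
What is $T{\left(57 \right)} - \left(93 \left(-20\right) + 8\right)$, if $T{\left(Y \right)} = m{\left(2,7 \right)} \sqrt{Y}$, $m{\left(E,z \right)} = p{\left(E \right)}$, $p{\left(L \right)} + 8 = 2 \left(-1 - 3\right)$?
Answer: $1852 - 16 \sqrt{57} \approx 1731.2$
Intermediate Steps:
$p{\left(L \right)} = -16$ ($p{\left(L \right)} = -8 + 2 \left(-1 - 3\right) = -8 + 2 \left(-4\right) = -8 - 8 = -16$)
$m{\left(E,z \right)} = -16$
$T{\left(Y \right)} = - 16 \sqrt{Y}$
$T{\left(57 \right)} - \left(93 \left(-20\right) + 8\right) = - 16 \sqrt{57} - \left(93 \left(-20\right) + 8\right) = - 16 \sqrt{57} - \left(-1860 + 8\right) = - 16 \sqrt{57} - -1852 = - 16 \sqrt{57} + 1852 = 1852 - 16 \sqrt{57}$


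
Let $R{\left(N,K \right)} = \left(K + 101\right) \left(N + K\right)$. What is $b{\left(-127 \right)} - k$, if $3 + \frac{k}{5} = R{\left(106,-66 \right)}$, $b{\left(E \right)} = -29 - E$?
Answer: $-6887$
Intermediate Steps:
$R{\left(N,K \right)} = \left(101 + K\right) \left(K + N\right)$
$k = 6985$ ($k = -15 + 5 \left(\left(-66\right)^{2} + 101 \left(-66\right) + 101 \cdot 106 - 6996\right) = -15 + 5 \left(4356 - 6666 + 10706 - 6996\right) = -15 + 5 \cdot 1400 = -15 + 7000 = 6985$)
$b{\left(-127 \right)} - k = \left(-29 - -127\right) - 6985 = \left(-29 + 127\right) - 6985 = 98 - 6985 = -6887$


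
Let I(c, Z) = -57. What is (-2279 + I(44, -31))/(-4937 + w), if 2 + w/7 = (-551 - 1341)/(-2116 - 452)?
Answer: 1499712/3175231 ≈ 0.47232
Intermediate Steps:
w = -5677/642 (w = -14 + 7*((-551 - 1341)/(-2116 - 452)) = -14 + 7*(-1892/(-2568)) = -14 + 7*(-1892*(-1/2568)) = -14 + 7*(473/642) = -14 + 3311/642 = -5677/642 ≈ -8.8427)
(-2279 + I(44, -31))/(-4937 + w) = (-2279 - 57)/(-4937 - 5677/642) = -2336/(-3175231/642) = -2336*(-642/3175231) = 1499712/3175231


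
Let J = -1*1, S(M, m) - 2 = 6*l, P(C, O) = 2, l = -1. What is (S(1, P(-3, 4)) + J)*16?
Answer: -80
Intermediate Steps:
S(M, m) = -4 (S(M, m) = 2 + 6*(-1) = 2 - 6 = -4)
J = -1
(S(1, P(-3, 4)) + J)*16 = (-4 - 1)*16 = -5*16 = -80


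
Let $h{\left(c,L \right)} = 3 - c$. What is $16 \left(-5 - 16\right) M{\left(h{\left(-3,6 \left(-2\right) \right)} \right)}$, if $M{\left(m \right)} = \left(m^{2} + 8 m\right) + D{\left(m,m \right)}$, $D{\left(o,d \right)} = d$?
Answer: $-30240$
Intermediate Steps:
$M{\left(m \right)} = m^{2} + 9 m$ ($M{\left(m \right)} = \left(m^{2} + 8 m\right) + m = m^{2} + 9 m$)
$16 \left(-5 - 16\right) M{\left(h{\left(-3,6 \left(-2\right) \right)} \right)} = 16 \left(-5 - 16\right) \left(3 - -3\right) \left(9 + \left(3 - -3\right)\right) = 16 \left(-21\right) \left(3 + 3\right) \left(9 + \left(3 + 3\right)\right) = - 336 \cdot 6 \left(9 + 6\right) = - 336 \cdot 6 \cdot 15 = \left(-336\right) 90 = -30240$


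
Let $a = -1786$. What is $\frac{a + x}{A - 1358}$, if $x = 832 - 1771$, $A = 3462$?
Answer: $- \frac{2725}{2104} \approx -1.2952$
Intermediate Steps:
$x = -939$ ($x = 832 - 1771 = -939$)
$\frac{a + x}{A - 1358} = \frac{-1786 - 939}{3462 - 1358} = - \frac{2725}{2104}$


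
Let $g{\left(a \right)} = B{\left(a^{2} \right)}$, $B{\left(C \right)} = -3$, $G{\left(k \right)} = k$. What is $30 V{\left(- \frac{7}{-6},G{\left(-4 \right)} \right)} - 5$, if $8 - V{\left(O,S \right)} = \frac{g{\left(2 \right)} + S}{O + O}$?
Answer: $325$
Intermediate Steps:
$g{\left(a \right)} = -3$
$V{\left(O,S \right)} = 8 - \frac{-3 + S}{2 O}$ ($V{\left(O,S \right)} = 8 - \frac{-3 + S}{O + O} = 8 - \frac{-3 + S}{2 O}$)
$30 V{\left(- \frac{7}{-6},G{\left(-4 \right)} \right)} - 5 = 30 \frac{3 - -4 + 16 \left(- \frac{7}{-6}\right)}{2 \left(- \frac{7}{-6}\right)} - 5 = 30 \frac{3 + 4 + 16 \left(\left(-7\right) \left(- \frac{1}{6}\right)\right)}{2 \left(\left(-7\right) \left(- \frac{1}{6}\right)\right)} - 5 = 30 \frac{3 + 4 + 16 \cdot \frac{7}{6}}{2 \cdot \frac{7}{6}} - 5 = 30 \cdot \frac{1}{2} \cdot \frac{6}{7} \left(3 + 4 + \frac{56}{3}\right) - 5 = 30 \cdot \frac{1}{2} \cdot \frac{6}{7} \cdot \frac{77}{3} - 5 = 30 \cdot 11 - 5 = 330 - 5 = 325$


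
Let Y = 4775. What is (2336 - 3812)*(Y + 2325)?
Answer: -10479600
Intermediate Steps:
(2336 - 3812)*(Y + 2325) = (2336 - 3812)*(4775 + 2325) = -1476*7100 = -10479600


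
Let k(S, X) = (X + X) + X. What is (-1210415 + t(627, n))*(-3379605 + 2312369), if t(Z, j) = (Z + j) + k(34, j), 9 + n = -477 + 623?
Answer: 1290544460640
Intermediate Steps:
k(S, X) = 3*X (k(S, X) = 2*X + X = 3*X)
n = 137 (n = -9 + (-477 + 623) = -9 + 146 = 137)
t(Z, j) = Z + 4*j (t(Z, j) = (Z + j) + 3*j = Z + 4*j)
(-1210415 + t(627, n))*(-3379605 + 2312369) = (-1210415 + (627 + 4*137))*(-3379605 + 2312369) = (-1210415 + (627 + 548))*(-1067236) = (-1210415 + 1175)*(-1067236) = -1209240*(-1067236) = 1290544460640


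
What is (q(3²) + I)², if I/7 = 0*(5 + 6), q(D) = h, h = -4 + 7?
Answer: 9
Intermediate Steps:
h = 3
q(D) = 3
I = 0 (I = 7*(0*(5 + 6)) = 7*(0*11) = 7*0 = 0)
(q(3²) + I)² = (3 + 0)² = 3² = 9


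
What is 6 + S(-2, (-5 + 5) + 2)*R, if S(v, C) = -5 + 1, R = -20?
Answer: 86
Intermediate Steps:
S(v, C) = -4
6 + S(-2, (-5 + 5) + 2)*R = 6 - 4*(-20) = 6 + 80 = 86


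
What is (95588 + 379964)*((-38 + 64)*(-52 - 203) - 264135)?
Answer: -128762837280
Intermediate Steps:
(95588 + 379964)*((-38 + 64)*(-52 - 203) - 264135) = 475552*(26*(-255) - 264135) = 475552*(-6630 - 264135) = 475552*(-270765) = -128762837280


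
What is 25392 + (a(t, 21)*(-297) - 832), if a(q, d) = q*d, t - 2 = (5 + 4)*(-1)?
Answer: 68219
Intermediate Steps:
t = -7 (t = 2 + (5 + 4)*(-1) = 2 + 9*(-1) = 2 - 9 = -7)
a(q, d) = d*q
25392 + (a(t, 21)*(-297) - 832) = 25392 + ((21*(-7))*(-297) - 832) = 25392 + (-147*(-297) - 832) = 25392 + (43659 - 832) = 25392 + 42827 = 68219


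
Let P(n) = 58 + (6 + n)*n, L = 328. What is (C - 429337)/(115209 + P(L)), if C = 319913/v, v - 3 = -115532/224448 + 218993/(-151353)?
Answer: -356391557029391/660855052795189 ≈ -0.53929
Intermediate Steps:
v = 2939498231/2830906512 (v = 3 + (-115532/224448 + 218993/(-151353)) = 3 + (-115532*1/224448 + 218993*(-1/151353)) = 3 + (-28883/56112 - 218993/151353) = 3 - 5553221305/2830906512 = 2939498231/2830906512 ≈ 1.0384)
C = 905643794973456/2939498231 (C = 319913/(2939498231/2830906512) = 319913*(2830906512/2939498231) = 905643794973456/2939498231 ≈ 3.0809e+5)
P(n) = 58 + n*(6 + n)
(C - 429337)/(115209 + P(L)) = (905643794973456/2939498231 - 429337)/(115209 + (58 + 328**2 + 6*328)) = -356391557029391/(2939498231*(115209 + (58 + 107584 + 1968))) = -356391557029391/(2939498231*(115209 + 109610)) = -356391557029391/2939498231/224819 = -356391557029391/2939498231*1/224819 = -356391557029391/660855052795189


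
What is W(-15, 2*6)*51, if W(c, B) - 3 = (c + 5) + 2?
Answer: -255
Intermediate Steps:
W(c, B) = 10 + c (W(c, B) = 3 + ((c + 5) + 2) = 3 + ((5 + c) + 2) = 3 + (7 + c) = 10 + c)
W(-15, 2*6)*51 = (10 - 15)*51 = -5*51 = -255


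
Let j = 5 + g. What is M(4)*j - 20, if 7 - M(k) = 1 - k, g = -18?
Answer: -150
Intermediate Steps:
j = -13 (j = 5 - 18 = -13)
M(k) = 6 + k (M(k) = 7 - (1 - k) = 7 + (-1 + k) = 6 + k)
M(4)*j - 20 = (6 + 4)*(-13) - 20 = 10*(-13) - 20 = -130 - 20 = -150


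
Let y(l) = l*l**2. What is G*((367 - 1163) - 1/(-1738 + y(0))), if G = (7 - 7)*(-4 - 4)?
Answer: 0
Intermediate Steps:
y(l) = l**3
G = 0 (G = 0*(-8) = 0)
G*((367 - 1163) - 1/(-1738 + y(0))) = 0*((367 - 1163) - 1/(-1738 + 0**3)) = 0*(-796 - 1/(-1738 + 0)) = 0*(-796 - 1/(-1738)) = 0*(-796 - 1*(-1/1738)) = 0*(-796 + 1/1738) = 0*(-1383447/1738) = 0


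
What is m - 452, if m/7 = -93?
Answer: -1103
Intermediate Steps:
m = -651 (m = 7*(-93) = -651)
m - 452 = -651 - 452 = -1103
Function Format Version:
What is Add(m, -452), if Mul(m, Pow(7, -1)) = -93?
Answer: -1103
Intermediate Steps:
m = -651 (m = Mul(7, -93) = -651)
Add(m, -452) = Add(-651, -452) = -1103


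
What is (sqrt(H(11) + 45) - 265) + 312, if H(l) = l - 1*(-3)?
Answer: 47 + sqrt(59) ≈ 54.681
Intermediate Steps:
H(l) = 3 + l (H(l) = l + 3 = 3 + l)
(sqrt(H(11) + 45) - 265) + 312 = (sqrt((3 + 11) + 45) - 265) + 312 = (sqrt(14 + 45) - 265) + 312 = (sqrt(59) - 265) + 312 = (-265 + sqrt(59)) + 312 = 47 + sqrt(59)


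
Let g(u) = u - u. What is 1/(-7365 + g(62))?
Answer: -1/7365 ≈ -0.00013578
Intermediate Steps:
g(u) = 0
1/(-7365 + g(62)) = 1/(-7365 + 0) = 1/(-7365) = -1/7365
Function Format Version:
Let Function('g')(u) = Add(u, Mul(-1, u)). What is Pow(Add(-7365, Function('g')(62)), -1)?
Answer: Rational(-1, 7365) ≈ -0.00013578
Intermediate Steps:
Function('g')(u) = 0
Pow(Add(-7365, Function('g')(62)), -1) = Pow(Add(-7365, 0), -1) = Pow(-7365, -1) = Rational(-1, 7365)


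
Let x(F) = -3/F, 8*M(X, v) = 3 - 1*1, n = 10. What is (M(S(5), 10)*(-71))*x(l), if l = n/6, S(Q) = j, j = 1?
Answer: 639/20 ≈ 31.950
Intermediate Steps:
S(Q) = 1
M(X, v) = ¼ (M(X, v) = (3 - 1*1)/8 = (3 - 1)/8 = (⅛)*2 = ¼)
l = 5/3 (l = 10/6 = 10*(⅙) = 5/3 ≈ 1.6667)
(M(S(5), 10)*(-71))*x(l) = ((¼)*(-71))*(-3/5/3) = -(-213)*3/(4*5) = -71/4*(-9/5) = 639/20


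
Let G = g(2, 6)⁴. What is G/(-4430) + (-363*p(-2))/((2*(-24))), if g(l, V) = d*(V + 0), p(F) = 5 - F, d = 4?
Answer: -778103/35440 ≈ -21.956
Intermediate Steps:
g(l, V) = 4*V (g(l, V) = 4*(V + 0) = 4*V)
G = 331776 (G = (4*6)⁴ = 24⁴ = 331776)
G/(-4430) + (-363*p(-2))/((2*(-24))) = 331776/(-4430) + (-363*(5 - 1*(-2)))/((2*(-24))) = 331776*(-1/4430) - 363*(5 + 2)/(-48) = -165888/2215 - 363*7*(-1/48) = -165888/2215 - 2541*(-1/48) = -165888/2215 + 847/16 = -778103/35440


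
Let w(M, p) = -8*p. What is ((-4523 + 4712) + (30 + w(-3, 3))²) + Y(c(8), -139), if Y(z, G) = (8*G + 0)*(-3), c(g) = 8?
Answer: 3561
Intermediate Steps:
Y(z, G) = -24*G (Y(z, G) = (8*G)*(-3) = -24*G)
((-4523 + 4712) + (30 + w(-3, 3))²) + Y(c(8), -139) = ((-4523 + 4712) + (30 - 8*3)²) - 24*(-139) = (189 + (30 - 24)²) + 3336 = (189 + 6²) + 3336 = (189 + 36) + 3336 = 225 + 3336 = 3561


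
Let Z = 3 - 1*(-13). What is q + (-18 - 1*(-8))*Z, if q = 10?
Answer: -150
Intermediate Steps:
Z = 16 (Z = 3 + 13 = 16)
q + (-18 - 1*(-8))*Z = 10 + (-18 - 1*(-8))*16 = 10 + (-18 + 8)*16 = 10 - 10*16 = 10 - 160 = -150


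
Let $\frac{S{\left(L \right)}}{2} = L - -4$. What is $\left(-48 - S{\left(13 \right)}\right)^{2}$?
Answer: $6724$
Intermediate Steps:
$S{\left(L \right)} = 8 + 2 L$ ($S{\left(L \right)} = 2 \left(L - -4\right) = 2 \left(L + 4\right) = 2 \left(4 + L\right) = 8 + 2 L$)
$\left(-48 - S{\left(13 \right)}\right)^{2} = \left(-48 - \left(8 + 2 \cdot 13\right)\right)^{2} = \left(-48 - \left(8 + 26\right)\right)^{2} = \left(-48 - 34\right)^{2} = \left(-82\right)^{2} = 6724$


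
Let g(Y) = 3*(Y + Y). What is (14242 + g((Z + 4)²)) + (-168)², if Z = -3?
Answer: 42472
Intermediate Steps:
g(Y) = 6*Y (g(Y) = 3*(2*Y) = 6*Y)
(14242 + g((Z + 4)²)) + (-168)² = (14242 + 6*(-3 + 4)²) + (-168)² = (14242 + 6*1²) + 28224 = (14242 + 6*1) + 28224 = (14242 + 6) + 28224 = 14248 + 28224 = 42472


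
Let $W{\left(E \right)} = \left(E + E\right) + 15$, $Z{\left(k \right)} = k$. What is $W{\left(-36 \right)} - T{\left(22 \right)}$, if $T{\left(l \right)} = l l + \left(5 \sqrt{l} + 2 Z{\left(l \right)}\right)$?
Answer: $-585 - 5 \sqrt{22} \approx -608.45$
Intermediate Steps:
$W{\left(E \right)} = 15 + 2 E$ ($W{\left(E \right)} = 2 E + 15 = 15 + 2 E$)
$T{\left(l \right)} = l^{2} + 2 l + 5 \sqrt{l}$ ($T{\left(l \right)} = l l + \left(5 \sqrt{l} + 2 l\right) = l^{2} + \left(2 l + 5 \sqrt{l}\right) = l^{2} + 2 l + 5 \sqrt{l}$)
$W{\left(-36 \right)} - T{\left(22 \right)} = \left(15 + 2 \left(-36\right)\right) - \left(22^{2} + 2 \cdot 22 + 5 \sqrt{22}\right) = \left(15 - 72\right) - \left(484 + 44 + 5 \sqrt{22}\right) = -57 - \left(528 + 5 \sqrt{22}\right) = -585 - 5 \sqrt{22}$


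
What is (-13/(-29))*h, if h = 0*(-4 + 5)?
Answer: 0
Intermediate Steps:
h = 0 (h = 0*1 = 0)
(-13/(-29))*h = -13/(-29)*0 = -13*(-1/29)*0 = (13/29)*0 = 0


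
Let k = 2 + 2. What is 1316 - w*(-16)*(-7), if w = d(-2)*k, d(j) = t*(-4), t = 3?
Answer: 6692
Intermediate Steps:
d(j) = -12 (d(j) = 3*(-4) = -12)
k = 4
w = -48 (w = -12*4 = -48)
1316 - w*(-16)*(-7) = 1316 - (-48*(-16))*(-7) = 1316 - 768*(-7) = 1316 - 1*(-5376) = 1316 + 5376 = 6692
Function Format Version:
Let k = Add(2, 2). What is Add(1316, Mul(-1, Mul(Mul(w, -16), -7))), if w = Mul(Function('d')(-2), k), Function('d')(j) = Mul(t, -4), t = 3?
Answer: 6692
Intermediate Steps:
Function('d')(j) = -12 (Function('d')(j) = Mul(3, -4) = -12)
k = 4
w = -48 (w = Mul(-12, 4) = -48)
Add(1316, Mul(-1, Mul(Mul(w, -16), -7))) = Add(1316, Mul(-1, Mul(Mul(-48, -16), -7))) = Add(1316, Mul(-1, Mul(768, -7))) = Add(1316, Mul(-1, -5376)) = Add(1316, 5376) = 6692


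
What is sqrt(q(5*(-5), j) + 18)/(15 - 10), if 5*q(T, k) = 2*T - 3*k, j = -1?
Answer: sqrt(215)/25 ≈ 0.58652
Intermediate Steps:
q(T, k) = -3*k/5 + 2*T/5 (q(T, k) = (2*T - 3*k)/5 = (-3*k + 2*T)/5 = -3*k/5 + 2*T/5)
sqrt(q(5*(-5), j) + 18)/(15 - 10) = sqrt((-3/5*(-1) + 2*(5*(-5))/5) + 18)/(15 - 10) = sqrt((3/5 + (2/5)*(-25)) + 18)/5 = sqrt((3/5 - 10) + 18)/5 = sqrt(-47/5 + 18)/5 = sqrt(43/5)/5 = (sqrt(215)/5)/5 = sqrt(215)/25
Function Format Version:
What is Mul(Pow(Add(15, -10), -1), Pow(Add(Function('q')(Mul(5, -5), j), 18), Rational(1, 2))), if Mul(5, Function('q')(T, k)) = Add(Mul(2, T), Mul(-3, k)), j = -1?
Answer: Mul(Rational(1, 25), Pow(215, Rational(1, 2))) ≈ 0.58652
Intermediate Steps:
Function('q')(T, k) = Add(Mul(Rational(-3, 5), k), Mul(Rational(2, 5), T)) (Function('q')(T, k) = Mul(Rational(1, 5), Add(Mul(2, T), Mul(-3, k))) = Mul(Rational(1, 5), Add(Mul(-3, k), Mul(2, T))) = Add(Mul(Rational(-3, 5), k), Mul(Rational(2, 5), T)))
Mul(Pow(Add(15, -10), -1), Pow(Add(Function('q')(Mul(5, -5), j), 18), Rational(1, 2))) = Mul(Pow(Add(15, -10), -1), Pow(Add(Add(Mul(Rational(-3, 5), -1), Mul(Rational(2, 5), Mul(5, -5))), 18), Rational(1, 2))) = Mul(Pow(5, -1), Pow(Add(Add(Rational(3, 5), Mul(Rational(2, 5), -25)), 18), Rational(1, 2))) = Mul(Rational(1, 5), Pow(Add(Add(Rational(3, 5), -10), 18), Rational(1, 2))) = Mul(Rational(1, 5), Pow(Add(Rational(-47, 5), 18), Rational(1, 2))) = Mul(Rational(1, 5), Pow(Rational(43, 5), Rational(1, 2))) = Mul(Rational(1, 5), Mul(Rational(1, 5), Pow(215, Rational(1, 2)))) = Mul(Rational(1, 25), Pow(215, Rational(1, 2)))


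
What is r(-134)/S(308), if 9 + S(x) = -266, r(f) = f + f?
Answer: 268/275 ≈ 0.97455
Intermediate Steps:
r(f) = 2*f
S(x) = -275 (S(x) = -9 - 266 = -275)
r(-134)/S(308) = (2*(-134))/(-275) = -268*(-1/275) = 268/275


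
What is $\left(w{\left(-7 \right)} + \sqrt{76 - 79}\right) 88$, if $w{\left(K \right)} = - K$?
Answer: $616 + 88 i \sqrt{3} \approx 616.0 + 152.42 i$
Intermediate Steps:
$\left(w{\left(-7 \right)} + \sqrt{76 - 79}\right) 88 = \left(\left(-1\right) \left(-7\right) + \sqrt{76 - 79}\right) 88 = \left(7 + \sqrt{-3}\right) 88 = \left(7 + i \sqrt{3}\right) 88 = 616 + 88 i \sqrt{3}$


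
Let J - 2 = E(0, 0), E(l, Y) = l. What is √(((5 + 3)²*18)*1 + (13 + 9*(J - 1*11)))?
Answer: 2*√271 ≈ 32.924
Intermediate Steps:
J = 2 (J = 2 + 0 = 2)
√(((5 + 3)²*18)*1 + (13 + 9*(J - 1*11))) = √(((5 + 3)²*18)*1 + (13 + 9*(2 - 1*11))) = √((8²*18)*1 + (13 + 9*(2 - 11))) = √((64*18)*1 + (13 + 9*(-9))) = √(1152*1 + (13 - 81)) = √(1152 - 68) = √1084 = 2*√271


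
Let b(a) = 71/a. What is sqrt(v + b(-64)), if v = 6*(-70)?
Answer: I*sqrt(26951)/8 ≈ 20.521*I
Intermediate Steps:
v = -420
sqrt(v + b(-64)) = sqrt(-420 + 71/(-64)) = sqrt(-420 + 71*(-1/64)) = sqrt(-420 - 71/64) = sqrt(-26951/64) = I*sqrt(26951)/8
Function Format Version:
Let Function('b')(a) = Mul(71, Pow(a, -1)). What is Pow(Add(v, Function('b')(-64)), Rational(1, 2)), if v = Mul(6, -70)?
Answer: Mul(Rational(1, 8), I, Pow(26951, Rational(1, 2))) ≈ Mul(20.521, I)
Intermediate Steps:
v = -420
Pow(Add(v, Function('b')(-64)), Rational(1, 2)) = Pow(Add(-420, Mul(71, Pow(-64, -1))), Rational(1, 2)) = Pow(Add(-420, Mul(71, Rational(-1, 64))), Rational(1, 2)) = Pow(Add(-420, Rational(-71, 64)), Rational(1, 2)) = Pow(Rational(-26951, 64), Rational(1, 2)) = Mul(Rational(1, 8), I, Pow(26951, Rational(1, 2)))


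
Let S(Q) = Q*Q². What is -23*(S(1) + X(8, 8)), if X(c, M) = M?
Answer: -207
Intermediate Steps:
S(Q) = Q³
-23*(S(1) + X(8, 8)) = -23*(1³ + 8) = -23*(1 + 8) = -23*9 = -207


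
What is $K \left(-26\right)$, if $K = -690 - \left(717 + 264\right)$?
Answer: $43446$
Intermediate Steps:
$K = -1671$ ($K = -690 - 981 = -1671$)
$K \left(-26\right) = \left(-1671\right) \left(-26\right) = 43446$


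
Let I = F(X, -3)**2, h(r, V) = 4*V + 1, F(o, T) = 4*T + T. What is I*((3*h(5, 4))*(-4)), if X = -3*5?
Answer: -45900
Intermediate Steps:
X = -15
F(o, T) = 5*T
h(r, V) = 1 + 4*V
I = 225 (I = (5*(-3))**2 = (-15)**2 = 225)
I*((3*h(5, 4))*(-4)) = 225*((3*(1 + 4*4))*(-4)) = 225*((3*(1 + 16))*(-4)) = 225*((3*17)*(-4)) = 225*(51*(-4)) = 225*(-204) = -45900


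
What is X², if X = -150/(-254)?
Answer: 5625/16129 ≈ 0.34875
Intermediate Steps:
X = 75/127 (X = -150*(-1/254) = 75/127 ≈ 0.59055)
X² = (75/127)² = 5625/16129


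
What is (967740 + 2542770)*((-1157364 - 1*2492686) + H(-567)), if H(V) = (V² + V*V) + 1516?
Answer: -10551034393560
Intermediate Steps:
H(V) = 1516 + 2*V² (H(V) = (V² + V²) + 1516 = 2*V² + 1516 = 1516 + 2*V²)
(967740 + 2542770)*((-1157364 - 1*2492686) + H(-567)) = (967740 + 2542770)*((-1157364 - 1*2492686) + (1516 + 2*(-567)²)) = 3510510*((-1157364 - 2492686) + (1516 + 2*321489)) = 3510510*(-3650050 + (1516 + 642978)) = 3510510*(-3650050 + 644494) = 3510510*(-3005556) = -10551034393560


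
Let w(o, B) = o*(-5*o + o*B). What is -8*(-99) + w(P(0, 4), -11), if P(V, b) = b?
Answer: 536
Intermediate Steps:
w(o, B) = o*(-5*o + B*o)
-8*(-99) + w(P(0, 4), -11) = -8*(-99) + 4²*(-5 - 11) = 792 + 16*(-16) = 792 - 256 = 536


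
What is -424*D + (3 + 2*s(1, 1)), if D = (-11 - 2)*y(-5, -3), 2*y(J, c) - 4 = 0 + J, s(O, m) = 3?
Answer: -2747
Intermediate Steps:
y(J, c) = 2 + J/2 (y(J, c) = 2 + (0 + J)/2 = 2 + J/2)
D = 13/2 (D = (-11 - 2)*(2 + (½)*(-5)) = -13*(2 - 5/2) = -13*(-½) = 13/2 ≈ 6.5000)
-424*D + (3 + 2*s(1, 1)) = -424*13/2 + (3 + 2*3) = -2756 + (3 + 6) = -2756 + 9 = -2747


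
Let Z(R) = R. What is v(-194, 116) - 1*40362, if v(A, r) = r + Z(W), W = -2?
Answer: -40248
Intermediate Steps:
v(A, r) = -2 + r (v(A, r) = r - 2 = -2 + r)
v(-194, 116) - 1*40362 = (-2 + 116) - 1*40362 = 114 - 40362 = -40248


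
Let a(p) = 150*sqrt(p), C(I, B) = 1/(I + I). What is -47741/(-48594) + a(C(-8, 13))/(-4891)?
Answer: 47741/48594 - 75*I/9782 ≈ 0.98245 - 0.0076671*I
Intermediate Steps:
C(I, B) = 1/(2*I)
-47741/(-48594) + a(C(-8, 13))/(-4891) = -47741/(-48594) + (150*sqrt((1/2)/(-8)))/(-4891) = -47741*(-1/48594) + (150*sqrt((1/2)*(-1/8)))*(-1/4891) = 47741/48594 + (150*sqrt(-1/16))*(-1/4891) = 47741/48594 + (150*(I/4))*(-1/4891) = 47741/48594 + (75*I/2)*(-1/4891) = 47741/48594 - 75*I/9782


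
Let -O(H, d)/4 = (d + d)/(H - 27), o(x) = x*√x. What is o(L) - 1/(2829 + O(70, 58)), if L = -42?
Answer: -43/121183 - 42*I*√42 ≈ -0.00035484 - 272.19*I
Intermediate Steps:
o(x) = x^(3/2)
O(H, d) = -8*d/(-27 + H) (O(H, d) = -4*(d + d)/(H - 27) = -4*2*d/(-27 + H) = -8*d/(-27 + H))
o(L) - 1/(2829 + O(70, 58)) = (-42)^(3/2) - 1/(2829 - 8*58/(-27 + 70)) = -42*I*√42 - 1/(2829 - 8*58/43) = -42*I*√42 - 1/(2829 - 8*58*1/43) = -42*I*√42 - 1/(2829 - 464/43) = -42*I*√42 - 1/121183/43 = -42*I*√42 - 1*43/121183 = -42*I*√42 - 43/121183 = -43/121183 - 42*I*√42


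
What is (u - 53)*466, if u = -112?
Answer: -76890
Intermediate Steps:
(u - 53)*466 = (-112 - 53)*466 = -165*466 = -76890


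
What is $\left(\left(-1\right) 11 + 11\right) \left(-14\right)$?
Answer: $0$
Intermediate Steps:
$\left(\left(-1\right) 11 + 11\right) \left(-14\right) = \left(-11 + 11\right) \left(-14\right) = 0 \left(-14\right) = 0$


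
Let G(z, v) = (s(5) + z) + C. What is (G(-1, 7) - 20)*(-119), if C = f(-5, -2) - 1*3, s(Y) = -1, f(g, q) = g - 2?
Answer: 3808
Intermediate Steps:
f(g, q) = -2 + g
C = -10 (C = (-2 - 5) - 1*3 = -7 - 3 = -10)
G(z, v) = -11 + z (G(z, v) = (-1 + z) - 10 = -11 + z)
(G(-1, 7) - 20)*(-119) = ((-11 - 1) - 20)*(-119) = (-12 - 20)*(-119) = -32*(-119) = 3808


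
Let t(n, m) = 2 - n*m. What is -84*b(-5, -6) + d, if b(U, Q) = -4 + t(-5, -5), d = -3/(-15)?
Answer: 11341/5 ≈ 2268.2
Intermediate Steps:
d = ⅕ (d = -1/15*(-3) = ⅕ ≈ 0.20000)
t(n, m) = 2 - m*n
b(U, Q) = -27 (b(U, Q) = -4 + (2 - 1*(-5)*(-5)) = -4 + (2 - 25) = -4 - 23 = -27)
-84*b(-5, -6) + d = -84*(-27) + ⅕ = 2268 + ⅕ = 11341/5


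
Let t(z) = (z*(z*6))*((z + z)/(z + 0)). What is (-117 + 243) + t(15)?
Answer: 2826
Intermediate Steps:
t(z) = 12*z² (t(z) = (z*(6*z))*((2*z)/z) = (6*z²)*2 = 12*z²)
(-117 + 243) + t(15) = (-117 + 243) + 12*15² = 126 + 12*225 = 126 + 2700 = 2826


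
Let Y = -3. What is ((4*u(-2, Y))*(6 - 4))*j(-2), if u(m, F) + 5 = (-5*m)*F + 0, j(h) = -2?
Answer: 560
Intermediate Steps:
u(m, F) = -5 - 5*F*m (u(m, F) = -5 + ((-5*m)*F + 0) = -5 + (-5*F*m + 0) = -5 - 5*F*m)
((4*u(-2, Y))*(6 - 4))*j(-2) = ((4*(-5 - 5*(-3)*(-2)))*(6 - 4))*(-2) = ((4*(-5 - 30))*2)*(-2) = ((4*(-35))*2)*(-2) = -140*2*(-2) = -280*(-2) = 560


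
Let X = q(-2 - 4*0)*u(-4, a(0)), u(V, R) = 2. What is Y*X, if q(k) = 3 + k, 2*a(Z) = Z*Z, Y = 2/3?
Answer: 4/3 ≈ 1.3333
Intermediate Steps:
Y = 2/3 (Y = 2*(1/3) = 2/3 ≈ 0.66667)
a(Z) = Z**2/2 (a(Z) = (Z*Z)/2 = Z**2/2)
X = 2 (X = (3 + (-2 - 4*0))*2 = (3 + (-2 + 0))*2 = (3 - 2)*2 = 1*2 = 2)
Y*X = (2/3)*2 = 4/3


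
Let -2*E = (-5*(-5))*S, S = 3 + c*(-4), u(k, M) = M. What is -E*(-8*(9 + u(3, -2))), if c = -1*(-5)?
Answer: 11900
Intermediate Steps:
c = 5
S = -17 (S = 3 + 5*(-4) = 3 - 20 = -17)
E = 425/2 (E = -(-5*(-5))*(-17)/2 = -25*(-17)/2 = -1/2*(-425) = 425/2 ≈ 212.50)
-E*(-8*(9 + u(3, -2))) = -425*(-8*(9 - 2))/2 = -425*(-8*7)/2 = -425*(-56)/2 = -1*(-11900) = 11900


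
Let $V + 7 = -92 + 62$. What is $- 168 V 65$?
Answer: $404040$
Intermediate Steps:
$V = -37$ ($V = -7 + \left(-92 + 62\right) = -7 - 30 = -37$)
$- 168 V 65 = \left(-168\right) \left(-37\right) 65 = 6216 \cdot 65 = 404040$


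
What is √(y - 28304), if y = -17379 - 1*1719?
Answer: I*√47402 ≈ 217.72*I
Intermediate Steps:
y = -19098 (y = -17379 - 1719 = -19098)
√(y - 28304) = √(-19098 - 28304) = √(-47402) = I*√47402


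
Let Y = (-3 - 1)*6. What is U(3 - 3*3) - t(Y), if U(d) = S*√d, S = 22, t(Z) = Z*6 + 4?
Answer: 140 + 22*I*√6 ≈ 140.0 + 53.889*I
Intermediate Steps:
Y = -24 (Y = -4*6 = -24)
t(Z) = 4 + 6*Z (t(Z) = 6*Z + 4 = 4 + 6*Z)
U(d) = 22*√d
U(3 - 3*3) - t(Y) = 22*√(3 - 3*3) - (4 + 6*(-24)) = 22*√(3 - 9) - (4 - 144) = 22*√(-6) - 1*(-140) = 22*(I*√6) + 140 = 22*I*√6 + 140 = 140 + 22*I*√6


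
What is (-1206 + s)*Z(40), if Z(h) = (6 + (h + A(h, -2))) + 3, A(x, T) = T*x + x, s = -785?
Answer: -17919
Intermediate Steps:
A(x, T) = x + T*x
Z(h) = 9 (Z(h) = (6 + (h + h*(1 - 2))) + 3 = (6 + (h + h*(-1))) + 3 = (6 + (h - h)) + 3 = (6 + 0) + 3 = 6 + 3 = 9)
(-1206 + s)*Z(40) = (-1206 - 785)*9 = -1991*9 = -17919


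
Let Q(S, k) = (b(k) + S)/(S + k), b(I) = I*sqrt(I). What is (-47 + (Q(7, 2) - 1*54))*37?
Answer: -33374/9 + 74*sqrt(2)/9 ≈ -3696.6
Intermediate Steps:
b(I) = I**(3/2)
Q(S, k) = (S + k**(3/2))/(S + k) (Q(S, k) = (k**(3/2) + S)/(S + k) = (S + k**(3/2))/(S + k))
(-47 + (Q(7, 2) - 1*54))*37 = (-47 + ((7 + 2**(3/2))/(7 + 2) - 1*54))*37 = (-47 + ((7 + 2*sqrt(2))/9 - 54))*37 = (-47 + ((7/9 + 2*sqrt(2)/9) - 54))*37 = (-47 + (-479/9 + 2*sqrt(2)/9))*37 = (-902/9 + 2*sqrt(2)/9)*37 = -33374/9 + 74*sqrt(2)/9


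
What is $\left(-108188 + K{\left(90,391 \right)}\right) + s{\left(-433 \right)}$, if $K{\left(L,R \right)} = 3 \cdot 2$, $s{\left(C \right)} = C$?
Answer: $-108615$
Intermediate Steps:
$K{\left(L,R \right)} = 6$
$\left(-108188 + K{\left(90,391 \right)}\right) + s{\left(-433 \right)} = \left(-108188 + 6\right) - 433 = -108182 - 433 = -108615$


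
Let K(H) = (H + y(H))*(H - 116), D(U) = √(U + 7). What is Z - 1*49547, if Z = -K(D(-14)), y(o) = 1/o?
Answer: -49541 + 696*I*√7/7 ≈ -49541.0 + 263.06*I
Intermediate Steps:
D(U) = √(7 + U)
K(H) = (-116 + H)*(H + 1/H) (K(H) = (H + 1/H)*(H - 116) = (H + 1/H)*(-116 + H) = (-116 + H)*(H + 1/H))
Z = 6 + 696*I*√7/7 (Z = -(1 + (√(7 - 14))² - 116*√(7 - 14) - 116/√(7 - 14)) = -(1 + (√(-7))² - 116*I*√7 - 116*(-I*√7/7)) = -(1 + (I*√7)² - 116*I*√7 - 116*(-I*√7/7)) = -(1 - 7 - 116*I*√7 - (-116)*I*√7/7) = -(1 - 7 - 116*I*√7 + 116*I*√7/7) = -(-6 - 696*I*√7/7) = 6 + 696*I*√7/7 ≈ 6.0 + 263.06*I)
Z - 1*49547 = (6 + 696*I*√7/7) - 1*49547 = (6 + 696*I*√7/7) - 49547 = -49541 + 696*I*√7/7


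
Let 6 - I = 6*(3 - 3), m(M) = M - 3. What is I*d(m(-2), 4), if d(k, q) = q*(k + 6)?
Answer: 24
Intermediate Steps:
m(M) = -3 + M
d(k, q) = q*(6 + k)
I = 6 (I = 6 - 6*(3 - 3) = 6 - 6*0 = 6 - 1*0 = 6 + 0 = 6)
I*d(m(-2), 4) = 6*(4*(6 + (-3 - 2))) = 6*(4*(6 - 5)) = 6*(4*1) = 6*4 = 24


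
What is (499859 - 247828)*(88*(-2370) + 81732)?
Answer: -31964587668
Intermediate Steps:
(499859 - 247828)*(88*(-2370) + 81732) = 252031*(-208560 + 81732) = 252031*(-126828) = -31964587668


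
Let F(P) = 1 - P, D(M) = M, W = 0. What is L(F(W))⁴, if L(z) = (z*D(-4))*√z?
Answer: 256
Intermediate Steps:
L(z) = -4*z^(3/2) (L(z) = (z*(-4))*√z = (-4*z)*√z = -4*z^(3/2))
L(F(W))⁴ = (-4*(1 - 1*0)^(3/2))⁴ = (-4*(1 + 0)^(3/2))⁴ = (-4*1^(3/2))⁴ = (-4*1)⁴ = (-4)⁴ = 256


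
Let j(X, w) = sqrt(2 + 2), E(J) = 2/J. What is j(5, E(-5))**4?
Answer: 16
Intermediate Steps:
j(X, w) = 2 (j(X, w) = sqrt(4) = 2)
j(5, E(-5))**4 = 2**4 = 16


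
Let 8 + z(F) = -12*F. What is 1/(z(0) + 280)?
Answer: 1/272 ≈ 0.0036765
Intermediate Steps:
z(F) = -8 - 12*F
1/(z(0) + 280) = 1/((-8 - 12*0) + 280) = 1/((-8 + 0) + 280) = 1/(-8 + 280) = 1/272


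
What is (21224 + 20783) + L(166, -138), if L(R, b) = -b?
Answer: 42145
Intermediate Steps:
(21224 + 20783) + L(166, -138) = (21224 + 20783) - 1*(-138) = 42007 + 138 = 42145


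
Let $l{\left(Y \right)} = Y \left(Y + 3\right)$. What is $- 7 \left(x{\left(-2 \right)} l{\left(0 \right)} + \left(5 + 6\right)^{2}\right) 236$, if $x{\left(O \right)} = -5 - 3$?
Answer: $-199892$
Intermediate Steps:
$l{\left(Y \right)} = Y \left(3 + Y\right)$
$x{\left(O \right)} = -8$
$- 7 \left(x{\left(-2 \right)} l{\left(0 \right)} + \left(5 + 6\right)^{2}\right) 236 = - 7 \left(- 8 \cdot 0 \left(3 + 0\right) + \left(5 + 6\right)^{2}\right) 236 = - 7 \left(- 8 \cdot 0 \cdot 3 + 11^{2}\right) 236 = - 7 \left(\left(-8\right) 0 + 121\right) 236 = - 7 \left(0 + 121\right) 236 = \left(-7\right) 121 \cdot 236 = \left(-847\right) 236 = -199892$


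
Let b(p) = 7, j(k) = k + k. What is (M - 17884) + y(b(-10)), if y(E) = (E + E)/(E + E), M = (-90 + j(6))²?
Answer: -11799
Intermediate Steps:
j(k) = 2*k
M = 6084 (M = (-90 + 2*6)² = (-90 + 12)² = (-78)² = 6084)
y(E) = 1 (y(E) = (2*E)/((2*E)) = (2*E)*(1/(2*E)) = 1)
(M - 17884) + y(b(-10)) = (6084 - 17884) + 1 = -11800 + 1 = -11799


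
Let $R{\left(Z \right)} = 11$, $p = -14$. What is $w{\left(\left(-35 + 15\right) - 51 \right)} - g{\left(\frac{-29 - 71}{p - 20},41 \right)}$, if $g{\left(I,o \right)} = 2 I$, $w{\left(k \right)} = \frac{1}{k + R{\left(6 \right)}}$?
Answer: $- \frac{6017}{1020} \approx -5.899$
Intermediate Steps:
$w{\left(k \right)} = \frac{1}{11 + k}$ ($w{\left(k \right)} = \frac{1}{k + 11} = \frac{1}{11 + k}$)
$w{\left(\left(-35 + 15\right) - 51 \right)} - g{\left(\frac{-29 - 71}{p - 20},41 \right)} = \frac{1}{11 + \left(\left(-35 + 15\right) - 51\right)} - 2 \frac{-29 - 71}{-14 - 20} = \frac{1}{11 - 71} - 2 \left(- \frac{100}{-34}\right) = \frac{1}{11 - 71} - 2 \left(\left(-100\right) \left(- \frac{1}{34}\right)\right) = \frac{1}{-60} - 2 \cdot \frac{50}{17} = - \frac{1}{60} - \frac{100}{17} = - \frac{6017}{1020}$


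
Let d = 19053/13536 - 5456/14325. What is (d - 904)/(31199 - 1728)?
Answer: -19454378999/634946800800 ≈ -0.030639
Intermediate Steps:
d = 22120201/21544800 (d = 19053*(1/13536) - 5456*1/14325 = 2117/1504 - 5456/14325 = 22120201/21544800 ≈ 1.0267)
(d - 904)/(31199 - 1728) = (22120201/21544800 - 904)/(31199 - 1728) = -19454378999/21544800/29471 = -19454378999/21544800*1/29471 = -19454378999/634946800800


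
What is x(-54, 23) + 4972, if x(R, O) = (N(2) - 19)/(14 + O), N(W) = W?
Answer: 183947/37 ≈ 4971.5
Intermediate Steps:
x(R, O) = -17/(14 + O) (x(R, O) = (2 - 19)/(14 + O) = -17/(14 + O))
x(-54, 23) + 4972 = -17/(14 + 23) + 4972 = -17/37 + 4972 = 183947/37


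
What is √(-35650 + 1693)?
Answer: 21*I*√77 ≈ 184.27*I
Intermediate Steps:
√(-35650 + 1693) = √(-33957) = 21*I*√77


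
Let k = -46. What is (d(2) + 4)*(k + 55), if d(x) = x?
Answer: 54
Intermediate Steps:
(d(2) + 4)*(k + 55) = (2 + 4)*(-46 + 55) = 6*9 = 54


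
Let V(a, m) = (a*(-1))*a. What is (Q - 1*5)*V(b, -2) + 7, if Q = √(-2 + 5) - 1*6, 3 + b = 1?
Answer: 51 - 4*√3 ≈ 44.072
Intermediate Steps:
b = -2 (b = -3 + 1 = -2)
Q = -6 + √3 (Q = √3 - 6 = -6 + √3 ≈ -4.2680)
V(a, m) = -a² (V(a, m) = (-a)*a = -a²)
(Q - 1*5)*V(b, -2) + 7 = ((-6 + √3) - 1*5)*(-1*(-2)²) + 7 = ((-6 + √3) - 5)*(-1*4) + 7 = (-11 + √3)*(-4) + 7 = (44 - 4*√3) + 7 = 51 - 4*√3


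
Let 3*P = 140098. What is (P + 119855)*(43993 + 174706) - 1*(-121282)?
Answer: 109276162283/3 ≈ 3.6425e+10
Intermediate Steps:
P = 140098/3 (P = (⅓)*140098 = 140098/3 ≈ 46699.)
(P + 119855)*(43993 + 174706) - 1*(-121282) = (140098/3 + 119855)*(43993 + 174706) - 1*(-121282) = (499663/3)*218699 + 121282 = 109275798437/3 + 121282 = 109276162283/3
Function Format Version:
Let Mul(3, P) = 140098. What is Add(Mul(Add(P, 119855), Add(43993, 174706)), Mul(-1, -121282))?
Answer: Rational(109276162283, 3) ≈ 3.6425e+10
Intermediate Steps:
P = Rational(140098, 3) (P = Mul(Rational(1, 3), 140098) = Rational(140098, 3) ≈ 46699.)
Add(Mul(Add(P, 119855), Add(43993, 174706)), Mul(-1, -121282)) = Add(Mul(Add(Rational(140098, 3), 119855), Add(43993, 174706)), Mul(-1, -121282)) = Add(Mul(Rational(499663, 3), 218699), 121282) = Add(Rational(109275798437, 3), 121282) = Rational(109276162283, 3)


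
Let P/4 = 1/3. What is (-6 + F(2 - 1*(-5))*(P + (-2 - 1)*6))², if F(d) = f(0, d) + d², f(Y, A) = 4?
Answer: 7118224/9 ≈ 7.9091e+5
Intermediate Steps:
F(d) = 4 + d²
P = 4/3 ≈ 1.3333
(-6 + F(2 - 1*(-5))*(P + (-2 - 1)*6))² = (-6 + (4 + (2 - 1*(-5))²)*(4/3 + (-2 - 1)*6))² = (-6 + (4 + (2 + 5)²)*(4/3 - 3*6))² = (-6 + (4 + 7²)*(4/3 - 18))² = (-6 + (4 + 49)*(-50/3))² = (-6 + 53*(-50/3))² = (-6 - 2650/3)² = (-2668/3)² = 7118224/9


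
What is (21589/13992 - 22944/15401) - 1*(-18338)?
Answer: 3951681603437/215490792 ≈ 18338.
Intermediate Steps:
(21589/13992 - 22944/15401) - 1*(-18338) = (21589*(1/13992) - 22944*1/15401) + 18338 = (21589/13992 - 22944/15401) + 18338 = 11459741/215490792 + 18338 = 3951681603437/215490792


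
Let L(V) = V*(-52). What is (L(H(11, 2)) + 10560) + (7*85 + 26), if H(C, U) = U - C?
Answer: 11649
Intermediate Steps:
L(V) = -52*V
(L(H(11, 2)) + 10560) + (7*85 + 26) = (-52*(2 - 1*11) + 10560) + (7*85 + 26) = (-52*(2 - 11) + 10560) + (595 + 26) = (-52*(-9) + 10560) + 621 = (468 + 10560) + 621 = 11028 + 621 = 11649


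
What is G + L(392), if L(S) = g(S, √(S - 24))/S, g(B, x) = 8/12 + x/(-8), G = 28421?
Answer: 16711549/588 - √23/784 ≈ 28421.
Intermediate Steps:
g(B, x) = ⅔ - x/8 (g(B, x) = 8*(1/12) + x*(-⅛) = ⅔ - x/8)
L(S) = (⅔ - √(-24 + S)/8)/S (L(S) = (⅔ - √(S - 24)/8)/S = (⅔ - √(-24 + S)/8)/S)
G + L(392) = 28421 + (1/24)*(16 - 3*√(-24 + 392))/392 = 28421 + (1/24)*(1/392)*(16 - 12*√23) = 28421 + (1/588 - √23/784) = 16711549/588 - √23/784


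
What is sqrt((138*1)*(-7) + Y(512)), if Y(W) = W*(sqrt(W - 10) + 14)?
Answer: sqrt(6202 + 512*sqrt(502)) ≈ 132.94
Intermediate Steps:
Y(W) = W*(14 + sqrt(-10 + W)) (Y(W) = W*(sqrt(-10 + W) + 14) = W*(14 + sqrt(-10 + W)))
sqrt((138*1)*(-7) + Y(512)) = sqrt((138*1)*(-7) + 512*(14 + sqrt(-10 + 512))) = sqrt(138*(-7) + 512*(14 + sqrt(502))) = sqrt(-966 + (7168 + 512*sqrt(502))) = sqrt(6202 + 512*sqrt(502))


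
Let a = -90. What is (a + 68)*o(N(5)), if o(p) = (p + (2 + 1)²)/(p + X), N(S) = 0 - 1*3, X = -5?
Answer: 33/2 ≈ 16.500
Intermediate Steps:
N(S) = -3 (N(S) = 0 - 3 = -3)
o(p) = (9 + p)/(-5 + p) (o(p) = (p + (2 + 1)²)/(p - 5) = (p + 3²)/(-5 + p) = (p + 9)/(-5 + p) = (9 + p)/(-5 + p))
(a + 68)*o(N(5)) = (-90 + 68)*((9 - 3)/(-5 - 3)) = -22*6/(-8) = -(-11)*6/4 = -22*(-¾) = 33/2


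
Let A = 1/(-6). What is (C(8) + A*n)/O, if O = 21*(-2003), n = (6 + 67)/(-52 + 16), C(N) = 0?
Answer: -73/9085608 ≈ -8.0347e-6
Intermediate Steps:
n = -73/36 (n = 73/(-36) = 73*(-1/36) = -73/36 ≈ -2.0278)
O = -42063
A = -⅙ ≈ -0.16667
(C(8) + A*n)/O = (0 - ⅙*(-73/36))/(-42063) = (0 + 73/216)*(-1/42063) = (73/216)*(-1/42063) = -73/9085608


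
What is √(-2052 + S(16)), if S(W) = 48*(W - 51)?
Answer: 2*I*√933 ≈ 61.09*I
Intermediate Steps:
S(W) = -2448 + 48*W (S(W) = 48*(-51 + W) = -2448 + 48*W)
√(-2052 + S(16)) = √(-2052 + (-2448 + 48*16)) = √(-2052 + (-2448 + 768)) = √(-2052 - 1680) = √(-3732) = 2*I*√933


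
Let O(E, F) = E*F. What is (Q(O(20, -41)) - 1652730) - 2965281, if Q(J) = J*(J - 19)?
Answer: -3930031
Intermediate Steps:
Q(J) = J*(-19 + J)
(Q(O(20, -41)) - 1652730) - 2965281 = ((20*(-41))*(-19 + 20*(-41)) - 1652730) - 2965281 = (-820*(-19 - 820) - 1652730) - 2965281 = (-820*(-839) - 1652730) - 2965281 = (687980 - 1652730) - 2965281 = -964750 - 2965281 = -3930031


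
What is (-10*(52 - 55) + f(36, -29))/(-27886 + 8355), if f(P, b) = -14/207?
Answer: -6196/4042917 ≈ -0.0015326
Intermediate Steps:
f(P, b) = -14/207 (f(P, b) = -14*1/207 = -14/207)
(-10*(52 - 55) + f(36, -29))/(-27886 + 8355) = (-10*(52 - 55) - 14/207)/(-27886 + 8355) = (-10*(-3) - 14/207)/(-19531) = (30 - 14/207)*(-1/19531) = (6196/207)*(-1/19531) = -6196/4042917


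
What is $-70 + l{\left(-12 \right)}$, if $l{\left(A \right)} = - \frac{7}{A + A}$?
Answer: $- \frac{1673}{24} \approx -69.708$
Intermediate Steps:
$l{\left(A \right)} = - \frac{7}{2 A}$
$-70 + l{\left(-12 \right)} = -70 - \frac{7}{2 \left(-12\right)} = -70 - - \frac{7}{24} = -70 + \frac{7}{24} = - \frac{1673}{24}$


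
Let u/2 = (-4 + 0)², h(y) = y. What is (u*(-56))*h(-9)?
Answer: 16128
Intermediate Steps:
u = 32 (u = 2*(-4 + 0)² = 2*(-4)² = 2*16 = 32)
(u*(-56))*h(-9) = (32*(-56))*(-9) = -1792*(-9) = 16128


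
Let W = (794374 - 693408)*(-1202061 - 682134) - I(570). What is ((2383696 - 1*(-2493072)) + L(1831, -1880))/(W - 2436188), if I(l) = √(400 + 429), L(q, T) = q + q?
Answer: -61897539910167996/2412802976615118146569 + 325362*√829/2412802976615118146569 ≈ -2.5654e-5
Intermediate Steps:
L(q, T) = 2*q
I(l) = √829
W = -190239632370 - √829 (W = (794374 - 693408)*(-1202061 - 682134) - √829 = 100966*(-1884195) - √829 = -190239632370 - √829 ≈ -1.9024e+11)
((2383696 - 1*(-2493072)) + L(1831, -1880))/(W - 2436188) = ((2383696 - 1*(-2493072)) + 2*1831)/((-190239632370 - √829) - 2436188) = ((2383696 + 2493072) + 3662)/(-190242068558 - √829) = (4876768 + 3662)/(-190242068558 - √829) = 4880430/(-190242068558 - √829)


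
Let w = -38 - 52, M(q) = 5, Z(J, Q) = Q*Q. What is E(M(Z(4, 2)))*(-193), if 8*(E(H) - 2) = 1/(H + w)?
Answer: -262287/680 ≈ -385.72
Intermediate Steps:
Z(J, Q) = Q**2
w = -90
E(H) = 2 + 1/(8*(-90 + H)) (E(H) = 2 + 1/(8*(H - 90)) = 2 + 1/(8*(-90 + H)))
E(M(Z(4, 2)))*(-193) = ((-1439 + 16*5)/(8*(-90 + 5)))*(-193) = ((1/8)*(-1439 + 80)/(-85))*(-193) = ((1/8)*(-1/85)*(-1359))*(-193) = (1359/680)*(-193) = -262287/680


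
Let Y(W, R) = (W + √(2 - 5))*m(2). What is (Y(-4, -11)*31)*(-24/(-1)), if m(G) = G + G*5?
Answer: -35712 + 8928*I*√3 ≈ -35712.0 + 15464.0*I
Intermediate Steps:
m(G) = 6*G (m(G) = G + 5*G = 6*G)
Y(W, R) = 12*W + 12*I*√3 (Y(W, R) = (W + √(2 - 5))*(6*2) = (W + √(-3))*12 = (W + I*√3)*12 = 12*W + 12*I*√3)
(Y(-4, -11)*31)*(-24/(-1)) = ((12*(-4) + 12*I*√3)*31)*(-24/(-1)) = ((-48 + 12*I*√3)*31)*(-1*(-24)) = (-1488 + 372*I*√3)*24 = -35712 + 8928*I*√3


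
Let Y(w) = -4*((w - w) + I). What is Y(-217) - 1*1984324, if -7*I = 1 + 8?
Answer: -13890232/7 ≈ -1.9843e+6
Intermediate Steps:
I = -9/7 (I = -(1 + 8)/7 = -1/7*9 = -9/7 ≈ -1.2857)
Y(w) = 36/7 (Y(w) = -4*((w - w) - 9/7) = -4*(0 - 9/7) = -4*(-9/7) = 36/7)
Y(-217) - 1*1984324 = 36/7 - 1*1984324 = 36/7 - 1984324 = -13890232/7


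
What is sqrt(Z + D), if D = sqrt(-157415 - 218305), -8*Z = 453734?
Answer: sqrt(-226867 + 8*I*sqrt(93930))/2 ≈ 1.2869 + 238.16*I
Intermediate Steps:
Z = -226867/4 (Z = -1/8*453734 = -226867/4 ≈ -56717.)
D = 2*I*sqrt(93930) (D = sqrt(-375720) = 2*I*sqrt(93930) ≈ 612.96*I)
sqrt(Z + D) = sqrt(-226867/4 + 2*I*sqrt(93930))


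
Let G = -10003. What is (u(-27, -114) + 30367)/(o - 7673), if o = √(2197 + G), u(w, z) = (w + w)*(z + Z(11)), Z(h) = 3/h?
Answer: -3081407743/647710085 - 401591*I*√7806/647710085 ≈ -4.7574 - 0.054779*I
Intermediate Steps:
u(w, z) = 2*w*(3/11 + z) (u(w, z) = (w + w)*(z + 3/11) = (2*w)*(z + 3*(1/11)) = (2*w)*(z + 3/11) = (2*w)*(3/11 + z) = 2*w*(3/11 + z))
o = I*√7806 (o = √(2197 - 10003) = √(-7806) = I*√7806 ≈ 88.352*I)
(u(-27, -114) + 30367)/(o - 7673) = ((2/11)*(-27)*(3 + 11*(-114)) + 30367)/(I*√7806 - 7673) = ((2/11)*(-27)*(3 - 1254) + 30367)/(-7673 + I*√7806) = ((2/11)*(-27)*(-1251) + 30367)/(-7673 + I*√7806) = (67554/11 + 30367)/(-7673 + I*√7806) = 401591/(11*(-7673 + I*√7806))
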